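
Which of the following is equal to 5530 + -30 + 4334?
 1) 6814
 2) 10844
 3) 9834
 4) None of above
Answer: 3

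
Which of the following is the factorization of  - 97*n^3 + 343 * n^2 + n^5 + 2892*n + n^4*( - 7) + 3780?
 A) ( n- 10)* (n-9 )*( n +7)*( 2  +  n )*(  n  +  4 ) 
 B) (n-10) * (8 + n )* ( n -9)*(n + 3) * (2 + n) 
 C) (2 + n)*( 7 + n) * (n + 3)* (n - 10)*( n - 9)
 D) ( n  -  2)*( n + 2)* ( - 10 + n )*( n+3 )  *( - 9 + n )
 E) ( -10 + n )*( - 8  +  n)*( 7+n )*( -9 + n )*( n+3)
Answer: C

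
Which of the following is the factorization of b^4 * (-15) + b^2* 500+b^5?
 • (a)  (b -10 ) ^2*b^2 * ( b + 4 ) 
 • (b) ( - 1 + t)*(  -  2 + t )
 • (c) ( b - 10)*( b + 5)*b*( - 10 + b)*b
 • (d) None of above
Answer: c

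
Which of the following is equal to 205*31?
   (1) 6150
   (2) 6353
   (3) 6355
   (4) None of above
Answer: 3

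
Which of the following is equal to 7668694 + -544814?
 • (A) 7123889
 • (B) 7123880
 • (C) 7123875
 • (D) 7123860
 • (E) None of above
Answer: B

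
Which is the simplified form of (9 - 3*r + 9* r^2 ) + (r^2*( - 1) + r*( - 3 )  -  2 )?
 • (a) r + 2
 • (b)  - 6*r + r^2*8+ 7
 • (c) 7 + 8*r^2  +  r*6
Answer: b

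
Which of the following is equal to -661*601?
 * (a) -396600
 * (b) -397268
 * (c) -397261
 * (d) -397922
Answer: c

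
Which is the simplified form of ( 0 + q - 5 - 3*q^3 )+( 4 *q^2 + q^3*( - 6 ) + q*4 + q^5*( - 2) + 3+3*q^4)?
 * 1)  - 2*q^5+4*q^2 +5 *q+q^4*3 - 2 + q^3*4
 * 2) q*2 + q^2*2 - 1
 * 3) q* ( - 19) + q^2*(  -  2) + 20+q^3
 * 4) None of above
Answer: 4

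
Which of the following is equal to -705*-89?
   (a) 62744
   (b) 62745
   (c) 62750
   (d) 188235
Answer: b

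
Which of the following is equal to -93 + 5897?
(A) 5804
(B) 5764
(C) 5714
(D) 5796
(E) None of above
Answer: A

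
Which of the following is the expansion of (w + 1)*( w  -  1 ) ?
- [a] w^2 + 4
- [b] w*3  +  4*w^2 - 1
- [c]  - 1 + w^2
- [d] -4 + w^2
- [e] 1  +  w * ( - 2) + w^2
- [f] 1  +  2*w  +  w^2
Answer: c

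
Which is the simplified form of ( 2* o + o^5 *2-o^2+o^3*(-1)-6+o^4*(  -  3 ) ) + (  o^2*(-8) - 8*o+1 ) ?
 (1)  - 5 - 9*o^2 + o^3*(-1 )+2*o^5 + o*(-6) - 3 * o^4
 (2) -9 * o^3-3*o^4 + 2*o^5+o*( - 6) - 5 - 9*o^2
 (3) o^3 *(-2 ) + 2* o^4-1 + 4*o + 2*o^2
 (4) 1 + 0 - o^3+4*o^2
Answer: 1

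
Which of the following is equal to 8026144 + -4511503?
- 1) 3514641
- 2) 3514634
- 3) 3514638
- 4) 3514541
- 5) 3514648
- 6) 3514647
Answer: 1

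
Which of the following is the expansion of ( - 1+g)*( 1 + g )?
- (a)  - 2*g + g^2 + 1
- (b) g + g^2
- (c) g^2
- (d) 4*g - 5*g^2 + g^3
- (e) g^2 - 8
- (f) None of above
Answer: f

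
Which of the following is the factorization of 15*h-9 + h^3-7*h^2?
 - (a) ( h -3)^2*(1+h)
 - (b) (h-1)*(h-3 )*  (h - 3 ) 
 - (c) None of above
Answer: b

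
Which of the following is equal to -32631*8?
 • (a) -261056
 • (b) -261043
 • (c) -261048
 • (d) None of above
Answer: c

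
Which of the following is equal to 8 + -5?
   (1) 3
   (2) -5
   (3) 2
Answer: 1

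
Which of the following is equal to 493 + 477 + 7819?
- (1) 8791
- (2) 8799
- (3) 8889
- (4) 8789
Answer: 4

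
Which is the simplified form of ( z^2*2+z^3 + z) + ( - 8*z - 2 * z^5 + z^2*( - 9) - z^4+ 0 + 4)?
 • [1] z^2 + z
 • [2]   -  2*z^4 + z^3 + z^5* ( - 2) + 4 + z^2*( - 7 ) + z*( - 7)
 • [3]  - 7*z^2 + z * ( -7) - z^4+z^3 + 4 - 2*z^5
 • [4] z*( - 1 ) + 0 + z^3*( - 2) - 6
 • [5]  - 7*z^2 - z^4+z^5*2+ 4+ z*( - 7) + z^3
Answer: 3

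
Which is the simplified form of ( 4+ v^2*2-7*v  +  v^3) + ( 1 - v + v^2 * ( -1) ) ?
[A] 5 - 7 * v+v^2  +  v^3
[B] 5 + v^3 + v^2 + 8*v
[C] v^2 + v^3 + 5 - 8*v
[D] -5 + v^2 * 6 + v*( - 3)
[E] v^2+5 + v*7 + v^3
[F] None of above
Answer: C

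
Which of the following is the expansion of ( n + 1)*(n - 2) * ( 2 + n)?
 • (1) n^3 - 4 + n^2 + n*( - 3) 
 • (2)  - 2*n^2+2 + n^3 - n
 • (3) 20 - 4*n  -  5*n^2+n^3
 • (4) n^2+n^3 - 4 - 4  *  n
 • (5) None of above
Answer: 4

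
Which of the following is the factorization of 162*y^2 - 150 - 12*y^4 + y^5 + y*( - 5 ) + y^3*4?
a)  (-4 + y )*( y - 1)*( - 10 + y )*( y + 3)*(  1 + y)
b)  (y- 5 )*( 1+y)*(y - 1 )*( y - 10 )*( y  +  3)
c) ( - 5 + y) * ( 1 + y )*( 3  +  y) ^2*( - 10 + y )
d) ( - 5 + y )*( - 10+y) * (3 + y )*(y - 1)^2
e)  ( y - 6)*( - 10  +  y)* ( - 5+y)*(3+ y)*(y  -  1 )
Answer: b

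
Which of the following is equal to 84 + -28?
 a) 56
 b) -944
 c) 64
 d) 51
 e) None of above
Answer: a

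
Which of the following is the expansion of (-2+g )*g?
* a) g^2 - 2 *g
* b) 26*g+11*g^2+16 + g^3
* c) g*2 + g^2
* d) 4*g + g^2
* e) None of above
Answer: a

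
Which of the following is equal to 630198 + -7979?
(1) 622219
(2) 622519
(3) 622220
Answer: 1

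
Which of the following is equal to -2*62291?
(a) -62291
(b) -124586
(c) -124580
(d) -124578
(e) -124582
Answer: e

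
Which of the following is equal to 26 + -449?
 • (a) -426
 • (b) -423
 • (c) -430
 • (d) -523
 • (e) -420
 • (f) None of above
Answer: b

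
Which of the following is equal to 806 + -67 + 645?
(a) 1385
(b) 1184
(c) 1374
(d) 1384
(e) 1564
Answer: d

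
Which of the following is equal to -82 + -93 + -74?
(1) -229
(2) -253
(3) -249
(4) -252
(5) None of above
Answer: 3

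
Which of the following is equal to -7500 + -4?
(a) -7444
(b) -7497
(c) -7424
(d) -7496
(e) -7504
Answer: e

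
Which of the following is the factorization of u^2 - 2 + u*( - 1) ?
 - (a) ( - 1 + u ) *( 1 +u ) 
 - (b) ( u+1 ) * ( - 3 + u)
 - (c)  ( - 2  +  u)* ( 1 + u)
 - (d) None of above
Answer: c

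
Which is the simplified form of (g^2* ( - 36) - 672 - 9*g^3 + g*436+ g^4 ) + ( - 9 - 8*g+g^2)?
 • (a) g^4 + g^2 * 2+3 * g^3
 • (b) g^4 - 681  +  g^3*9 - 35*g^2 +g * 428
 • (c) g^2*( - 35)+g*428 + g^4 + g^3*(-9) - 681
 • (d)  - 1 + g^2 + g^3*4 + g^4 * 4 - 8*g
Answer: c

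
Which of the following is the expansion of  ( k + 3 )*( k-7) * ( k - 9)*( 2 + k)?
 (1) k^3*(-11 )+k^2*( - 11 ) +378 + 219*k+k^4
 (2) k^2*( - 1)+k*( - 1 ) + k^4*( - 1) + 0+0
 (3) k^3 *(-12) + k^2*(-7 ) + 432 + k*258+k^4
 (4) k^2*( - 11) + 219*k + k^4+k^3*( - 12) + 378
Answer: 1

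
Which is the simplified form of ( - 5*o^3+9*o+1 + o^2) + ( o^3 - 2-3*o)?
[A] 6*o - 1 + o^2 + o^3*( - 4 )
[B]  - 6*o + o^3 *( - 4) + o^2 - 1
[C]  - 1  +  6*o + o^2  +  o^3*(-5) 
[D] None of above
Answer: A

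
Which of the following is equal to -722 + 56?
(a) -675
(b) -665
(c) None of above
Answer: c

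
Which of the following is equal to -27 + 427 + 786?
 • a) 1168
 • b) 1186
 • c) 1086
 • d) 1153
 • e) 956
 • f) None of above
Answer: b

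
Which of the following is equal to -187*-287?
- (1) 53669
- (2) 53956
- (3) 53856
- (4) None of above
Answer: 1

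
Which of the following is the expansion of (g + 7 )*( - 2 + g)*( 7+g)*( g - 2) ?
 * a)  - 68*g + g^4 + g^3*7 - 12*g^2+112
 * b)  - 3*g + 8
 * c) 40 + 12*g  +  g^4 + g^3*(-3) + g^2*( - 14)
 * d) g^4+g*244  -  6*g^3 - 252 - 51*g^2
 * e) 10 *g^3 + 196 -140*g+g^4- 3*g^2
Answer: e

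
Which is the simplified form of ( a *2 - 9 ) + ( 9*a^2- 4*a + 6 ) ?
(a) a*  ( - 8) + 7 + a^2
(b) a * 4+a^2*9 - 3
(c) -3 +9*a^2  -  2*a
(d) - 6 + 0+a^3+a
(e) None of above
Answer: c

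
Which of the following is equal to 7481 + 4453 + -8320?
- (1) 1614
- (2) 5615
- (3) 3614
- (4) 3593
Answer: 3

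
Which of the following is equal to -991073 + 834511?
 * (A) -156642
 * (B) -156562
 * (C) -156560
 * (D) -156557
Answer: B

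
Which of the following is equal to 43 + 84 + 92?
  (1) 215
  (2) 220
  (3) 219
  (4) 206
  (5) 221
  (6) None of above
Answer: 3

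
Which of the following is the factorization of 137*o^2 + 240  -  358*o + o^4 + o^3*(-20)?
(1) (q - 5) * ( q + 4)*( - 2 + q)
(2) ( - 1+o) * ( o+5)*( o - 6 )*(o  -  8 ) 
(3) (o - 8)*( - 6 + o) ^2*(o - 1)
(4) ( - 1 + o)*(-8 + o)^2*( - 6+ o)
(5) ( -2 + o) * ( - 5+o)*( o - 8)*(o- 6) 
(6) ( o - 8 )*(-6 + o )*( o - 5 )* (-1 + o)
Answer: 6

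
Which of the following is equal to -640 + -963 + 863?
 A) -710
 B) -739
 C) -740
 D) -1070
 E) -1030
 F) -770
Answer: C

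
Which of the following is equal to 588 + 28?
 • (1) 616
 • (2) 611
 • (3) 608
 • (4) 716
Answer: 1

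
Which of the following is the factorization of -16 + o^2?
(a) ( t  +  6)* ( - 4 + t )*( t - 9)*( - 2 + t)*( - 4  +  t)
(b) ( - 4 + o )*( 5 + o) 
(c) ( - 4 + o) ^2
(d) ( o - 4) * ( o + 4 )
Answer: d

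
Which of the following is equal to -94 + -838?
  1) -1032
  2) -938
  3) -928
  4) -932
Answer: 4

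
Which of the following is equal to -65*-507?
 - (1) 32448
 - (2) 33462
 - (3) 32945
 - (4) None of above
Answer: 4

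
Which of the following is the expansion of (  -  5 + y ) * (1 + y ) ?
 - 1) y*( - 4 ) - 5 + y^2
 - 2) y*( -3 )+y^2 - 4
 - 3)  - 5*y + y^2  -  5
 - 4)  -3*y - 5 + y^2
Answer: 1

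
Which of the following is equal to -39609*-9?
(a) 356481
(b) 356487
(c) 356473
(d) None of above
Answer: a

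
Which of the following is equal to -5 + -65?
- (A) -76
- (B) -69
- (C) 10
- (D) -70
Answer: D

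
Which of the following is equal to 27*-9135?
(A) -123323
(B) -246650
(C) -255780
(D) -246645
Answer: D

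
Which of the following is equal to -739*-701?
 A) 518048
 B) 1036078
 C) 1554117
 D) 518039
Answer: D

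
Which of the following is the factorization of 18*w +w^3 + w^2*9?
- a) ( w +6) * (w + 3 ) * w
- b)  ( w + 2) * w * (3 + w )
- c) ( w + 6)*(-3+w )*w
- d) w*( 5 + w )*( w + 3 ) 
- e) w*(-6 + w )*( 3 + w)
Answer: a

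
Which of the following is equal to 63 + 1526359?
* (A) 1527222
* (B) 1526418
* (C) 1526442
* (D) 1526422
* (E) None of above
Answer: D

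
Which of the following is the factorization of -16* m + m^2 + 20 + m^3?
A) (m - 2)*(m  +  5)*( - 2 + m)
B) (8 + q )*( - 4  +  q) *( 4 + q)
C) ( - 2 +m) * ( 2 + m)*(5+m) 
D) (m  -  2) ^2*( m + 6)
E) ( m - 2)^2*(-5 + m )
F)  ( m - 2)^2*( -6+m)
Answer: A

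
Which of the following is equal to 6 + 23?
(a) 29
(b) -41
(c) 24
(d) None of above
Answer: a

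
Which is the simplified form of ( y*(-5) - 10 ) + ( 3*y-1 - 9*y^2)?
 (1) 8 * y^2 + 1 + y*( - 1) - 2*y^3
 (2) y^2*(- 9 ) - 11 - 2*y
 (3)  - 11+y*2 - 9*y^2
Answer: 2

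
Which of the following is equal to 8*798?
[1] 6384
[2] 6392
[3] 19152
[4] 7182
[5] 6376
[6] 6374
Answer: 1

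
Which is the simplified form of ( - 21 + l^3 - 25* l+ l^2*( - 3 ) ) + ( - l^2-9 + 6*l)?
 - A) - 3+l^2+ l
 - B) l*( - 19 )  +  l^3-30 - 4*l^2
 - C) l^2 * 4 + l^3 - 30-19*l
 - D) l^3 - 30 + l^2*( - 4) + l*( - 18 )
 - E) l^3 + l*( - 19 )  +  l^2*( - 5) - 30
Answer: B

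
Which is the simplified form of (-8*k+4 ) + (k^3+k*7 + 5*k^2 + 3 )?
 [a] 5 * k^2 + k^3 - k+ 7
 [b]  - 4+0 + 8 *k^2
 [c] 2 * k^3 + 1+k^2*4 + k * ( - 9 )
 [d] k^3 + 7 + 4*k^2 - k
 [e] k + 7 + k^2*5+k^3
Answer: a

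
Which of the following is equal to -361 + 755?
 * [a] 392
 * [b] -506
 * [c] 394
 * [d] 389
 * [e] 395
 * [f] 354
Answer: c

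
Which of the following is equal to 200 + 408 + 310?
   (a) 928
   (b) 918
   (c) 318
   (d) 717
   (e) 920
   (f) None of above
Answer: b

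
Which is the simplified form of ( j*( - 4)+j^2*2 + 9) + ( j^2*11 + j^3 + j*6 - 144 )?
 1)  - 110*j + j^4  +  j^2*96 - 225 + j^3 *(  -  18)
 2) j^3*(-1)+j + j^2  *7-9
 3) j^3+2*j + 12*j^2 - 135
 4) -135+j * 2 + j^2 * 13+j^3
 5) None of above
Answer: 4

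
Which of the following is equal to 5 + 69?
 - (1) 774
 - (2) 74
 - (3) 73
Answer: 2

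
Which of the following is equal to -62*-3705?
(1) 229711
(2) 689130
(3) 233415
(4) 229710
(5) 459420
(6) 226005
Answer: 4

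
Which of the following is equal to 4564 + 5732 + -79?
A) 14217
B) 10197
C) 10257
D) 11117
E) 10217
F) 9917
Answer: E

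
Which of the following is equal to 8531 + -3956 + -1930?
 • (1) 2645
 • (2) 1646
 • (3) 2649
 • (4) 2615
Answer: 1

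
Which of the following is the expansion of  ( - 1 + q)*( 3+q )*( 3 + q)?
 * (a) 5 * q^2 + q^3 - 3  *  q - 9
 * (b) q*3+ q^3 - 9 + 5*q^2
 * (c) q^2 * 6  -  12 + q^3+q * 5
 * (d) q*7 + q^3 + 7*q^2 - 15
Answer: b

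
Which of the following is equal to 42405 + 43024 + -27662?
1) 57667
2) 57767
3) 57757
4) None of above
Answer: 2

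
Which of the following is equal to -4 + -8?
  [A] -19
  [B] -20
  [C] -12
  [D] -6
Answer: C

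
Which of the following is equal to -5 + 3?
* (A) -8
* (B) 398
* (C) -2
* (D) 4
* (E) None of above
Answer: C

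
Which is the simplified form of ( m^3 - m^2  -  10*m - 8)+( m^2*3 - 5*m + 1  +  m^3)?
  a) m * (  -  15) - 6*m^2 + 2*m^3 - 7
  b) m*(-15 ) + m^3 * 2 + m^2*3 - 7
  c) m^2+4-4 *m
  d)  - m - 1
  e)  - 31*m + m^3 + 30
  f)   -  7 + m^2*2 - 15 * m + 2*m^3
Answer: f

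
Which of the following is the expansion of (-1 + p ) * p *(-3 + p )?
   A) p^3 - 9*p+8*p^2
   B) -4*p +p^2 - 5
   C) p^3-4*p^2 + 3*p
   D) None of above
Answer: C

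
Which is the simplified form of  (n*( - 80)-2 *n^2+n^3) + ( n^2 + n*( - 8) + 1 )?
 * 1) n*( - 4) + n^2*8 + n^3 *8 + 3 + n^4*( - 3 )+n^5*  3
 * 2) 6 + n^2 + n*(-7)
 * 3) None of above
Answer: 3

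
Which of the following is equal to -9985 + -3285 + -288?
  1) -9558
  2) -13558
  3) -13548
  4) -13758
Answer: 2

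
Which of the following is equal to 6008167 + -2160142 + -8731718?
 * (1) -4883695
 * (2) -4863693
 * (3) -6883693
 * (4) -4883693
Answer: 4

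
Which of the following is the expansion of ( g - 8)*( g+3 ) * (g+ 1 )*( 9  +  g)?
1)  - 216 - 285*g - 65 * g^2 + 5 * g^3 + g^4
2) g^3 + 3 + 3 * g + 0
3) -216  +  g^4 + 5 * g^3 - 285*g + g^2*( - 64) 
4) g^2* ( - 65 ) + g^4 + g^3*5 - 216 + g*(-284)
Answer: 1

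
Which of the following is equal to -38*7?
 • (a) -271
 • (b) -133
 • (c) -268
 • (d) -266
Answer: d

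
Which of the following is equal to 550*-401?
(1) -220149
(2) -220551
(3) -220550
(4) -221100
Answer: 3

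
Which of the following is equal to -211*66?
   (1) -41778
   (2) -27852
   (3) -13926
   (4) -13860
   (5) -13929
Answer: 3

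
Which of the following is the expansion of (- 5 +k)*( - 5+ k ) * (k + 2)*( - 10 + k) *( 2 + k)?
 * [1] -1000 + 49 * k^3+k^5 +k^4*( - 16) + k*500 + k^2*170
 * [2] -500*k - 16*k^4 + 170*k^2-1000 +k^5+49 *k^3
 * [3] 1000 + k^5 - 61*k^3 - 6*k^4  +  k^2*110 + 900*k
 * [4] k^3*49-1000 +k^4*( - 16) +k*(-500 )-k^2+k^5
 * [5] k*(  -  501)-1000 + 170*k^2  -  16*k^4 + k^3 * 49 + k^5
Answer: 2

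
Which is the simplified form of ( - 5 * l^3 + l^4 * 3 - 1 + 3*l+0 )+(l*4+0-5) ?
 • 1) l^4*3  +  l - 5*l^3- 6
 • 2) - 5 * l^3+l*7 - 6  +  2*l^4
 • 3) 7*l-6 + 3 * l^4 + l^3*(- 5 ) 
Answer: 3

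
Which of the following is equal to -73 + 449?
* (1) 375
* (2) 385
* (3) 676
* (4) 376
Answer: 4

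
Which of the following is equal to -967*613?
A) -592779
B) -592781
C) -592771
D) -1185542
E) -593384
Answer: C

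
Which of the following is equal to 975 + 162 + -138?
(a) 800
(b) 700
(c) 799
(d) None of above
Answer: d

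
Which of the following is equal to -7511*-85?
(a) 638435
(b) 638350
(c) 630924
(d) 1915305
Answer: a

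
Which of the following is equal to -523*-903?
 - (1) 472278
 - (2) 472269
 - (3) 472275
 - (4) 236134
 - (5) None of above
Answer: 2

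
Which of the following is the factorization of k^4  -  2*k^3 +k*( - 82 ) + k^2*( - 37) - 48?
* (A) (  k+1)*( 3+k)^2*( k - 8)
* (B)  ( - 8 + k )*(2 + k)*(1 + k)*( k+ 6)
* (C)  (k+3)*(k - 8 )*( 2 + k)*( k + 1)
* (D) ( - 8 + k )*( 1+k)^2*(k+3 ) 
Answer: C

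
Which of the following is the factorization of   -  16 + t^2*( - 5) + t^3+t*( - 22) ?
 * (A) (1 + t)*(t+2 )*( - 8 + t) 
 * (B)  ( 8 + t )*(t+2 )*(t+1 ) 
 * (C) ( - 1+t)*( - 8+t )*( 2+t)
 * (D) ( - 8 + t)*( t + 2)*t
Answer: A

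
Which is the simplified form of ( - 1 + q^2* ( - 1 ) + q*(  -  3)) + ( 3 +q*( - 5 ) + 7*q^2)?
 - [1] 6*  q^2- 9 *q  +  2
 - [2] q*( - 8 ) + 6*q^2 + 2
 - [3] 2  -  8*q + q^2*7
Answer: 2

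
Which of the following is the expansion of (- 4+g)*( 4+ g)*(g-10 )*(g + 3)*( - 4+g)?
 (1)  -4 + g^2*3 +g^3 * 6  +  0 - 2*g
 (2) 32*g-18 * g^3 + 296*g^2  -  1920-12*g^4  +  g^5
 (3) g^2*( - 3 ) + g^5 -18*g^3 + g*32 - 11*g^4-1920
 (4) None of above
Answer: 4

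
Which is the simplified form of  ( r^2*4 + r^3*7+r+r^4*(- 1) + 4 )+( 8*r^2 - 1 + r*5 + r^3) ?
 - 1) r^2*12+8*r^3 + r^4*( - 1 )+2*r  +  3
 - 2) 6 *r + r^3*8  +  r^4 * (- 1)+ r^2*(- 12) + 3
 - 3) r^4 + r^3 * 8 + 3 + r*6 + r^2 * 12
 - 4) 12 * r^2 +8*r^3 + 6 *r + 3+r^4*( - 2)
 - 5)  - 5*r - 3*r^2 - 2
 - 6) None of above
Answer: 6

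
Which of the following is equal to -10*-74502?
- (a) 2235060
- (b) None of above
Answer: b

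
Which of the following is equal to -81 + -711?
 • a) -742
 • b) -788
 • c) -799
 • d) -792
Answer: d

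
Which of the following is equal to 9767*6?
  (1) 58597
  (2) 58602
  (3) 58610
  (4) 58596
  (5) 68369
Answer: 2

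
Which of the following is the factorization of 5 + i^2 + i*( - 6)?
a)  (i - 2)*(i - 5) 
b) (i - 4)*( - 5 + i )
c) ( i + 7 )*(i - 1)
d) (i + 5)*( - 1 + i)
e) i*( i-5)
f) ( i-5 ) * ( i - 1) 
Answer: f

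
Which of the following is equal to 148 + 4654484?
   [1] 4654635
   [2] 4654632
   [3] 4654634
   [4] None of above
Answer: 2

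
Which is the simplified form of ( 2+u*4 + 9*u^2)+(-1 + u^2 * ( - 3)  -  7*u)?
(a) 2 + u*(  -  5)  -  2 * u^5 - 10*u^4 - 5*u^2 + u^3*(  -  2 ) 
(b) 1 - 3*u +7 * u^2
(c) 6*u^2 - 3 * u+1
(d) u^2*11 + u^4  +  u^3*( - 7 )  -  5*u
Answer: c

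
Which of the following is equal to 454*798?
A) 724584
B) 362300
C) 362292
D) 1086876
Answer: C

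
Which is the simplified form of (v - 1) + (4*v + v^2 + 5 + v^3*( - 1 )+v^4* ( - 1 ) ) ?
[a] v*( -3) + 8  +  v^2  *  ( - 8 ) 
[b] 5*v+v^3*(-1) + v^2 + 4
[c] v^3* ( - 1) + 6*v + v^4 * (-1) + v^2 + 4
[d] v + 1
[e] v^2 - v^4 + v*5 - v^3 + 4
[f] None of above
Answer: e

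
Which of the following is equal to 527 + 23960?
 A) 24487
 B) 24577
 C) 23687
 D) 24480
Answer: A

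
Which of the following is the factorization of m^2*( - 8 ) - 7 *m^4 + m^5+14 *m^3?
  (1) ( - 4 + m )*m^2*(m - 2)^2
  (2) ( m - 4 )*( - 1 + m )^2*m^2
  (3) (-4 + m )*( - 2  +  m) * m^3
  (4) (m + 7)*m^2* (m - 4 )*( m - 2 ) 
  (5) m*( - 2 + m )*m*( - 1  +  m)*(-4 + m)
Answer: 5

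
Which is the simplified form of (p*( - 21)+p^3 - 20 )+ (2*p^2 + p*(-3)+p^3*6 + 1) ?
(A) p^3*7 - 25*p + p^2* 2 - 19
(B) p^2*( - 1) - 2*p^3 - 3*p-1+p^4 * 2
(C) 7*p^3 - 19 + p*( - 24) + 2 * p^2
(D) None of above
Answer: C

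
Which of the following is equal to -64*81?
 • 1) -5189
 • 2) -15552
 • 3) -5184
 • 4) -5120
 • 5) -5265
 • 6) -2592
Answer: 3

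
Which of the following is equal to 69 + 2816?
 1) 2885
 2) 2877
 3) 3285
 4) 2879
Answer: 1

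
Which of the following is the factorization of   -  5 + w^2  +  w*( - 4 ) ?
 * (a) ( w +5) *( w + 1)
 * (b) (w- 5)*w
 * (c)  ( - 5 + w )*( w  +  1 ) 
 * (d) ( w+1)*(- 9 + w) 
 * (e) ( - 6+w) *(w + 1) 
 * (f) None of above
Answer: c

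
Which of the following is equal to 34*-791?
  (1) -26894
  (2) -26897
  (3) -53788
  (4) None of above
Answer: 1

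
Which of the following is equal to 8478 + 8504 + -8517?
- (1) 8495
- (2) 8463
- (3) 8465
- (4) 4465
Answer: 3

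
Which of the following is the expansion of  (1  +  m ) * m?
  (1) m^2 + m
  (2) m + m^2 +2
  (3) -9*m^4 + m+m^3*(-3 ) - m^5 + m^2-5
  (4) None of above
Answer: 1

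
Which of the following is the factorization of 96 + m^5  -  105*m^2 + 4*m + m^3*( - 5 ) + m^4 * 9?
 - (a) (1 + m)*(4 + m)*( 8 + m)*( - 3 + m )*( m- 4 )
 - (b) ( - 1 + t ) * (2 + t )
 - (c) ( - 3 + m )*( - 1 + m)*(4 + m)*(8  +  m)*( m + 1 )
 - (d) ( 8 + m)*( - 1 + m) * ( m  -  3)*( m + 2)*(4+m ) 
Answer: c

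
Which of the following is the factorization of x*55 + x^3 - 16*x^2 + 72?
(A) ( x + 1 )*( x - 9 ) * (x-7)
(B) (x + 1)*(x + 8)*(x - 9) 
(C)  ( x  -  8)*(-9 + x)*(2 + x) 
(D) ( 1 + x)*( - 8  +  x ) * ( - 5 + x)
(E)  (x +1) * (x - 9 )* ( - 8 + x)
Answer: E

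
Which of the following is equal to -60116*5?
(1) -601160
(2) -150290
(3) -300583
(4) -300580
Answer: 4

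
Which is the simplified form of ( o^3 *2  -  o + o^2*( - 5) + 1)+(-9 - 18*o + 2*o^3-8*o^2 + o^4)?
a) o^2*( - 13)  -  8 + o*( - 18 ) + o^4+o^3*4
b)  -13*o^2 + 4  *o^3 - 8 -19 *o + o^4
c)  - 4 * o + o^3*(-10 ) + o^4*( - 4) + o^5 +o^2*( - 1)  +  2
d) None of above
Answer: b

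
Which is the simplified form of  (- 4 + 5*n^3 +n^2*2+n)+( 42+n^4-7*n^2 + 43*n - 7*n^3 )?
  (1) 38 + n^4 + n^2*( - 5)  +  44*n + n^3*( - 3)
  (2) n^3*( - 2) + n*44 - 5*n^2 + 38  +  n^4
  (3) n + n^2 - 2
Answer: 2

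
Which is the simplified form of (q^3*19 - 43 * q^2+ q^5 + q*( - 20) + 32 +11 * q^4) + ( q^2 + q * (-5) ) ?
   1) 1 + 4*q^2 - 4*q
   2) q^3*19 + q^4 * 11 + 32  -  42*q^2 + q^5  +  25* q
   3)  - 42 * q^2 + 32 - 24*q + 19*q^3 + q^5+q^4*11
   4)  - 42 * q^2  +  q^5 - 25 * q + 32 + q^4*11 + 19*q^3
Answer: 4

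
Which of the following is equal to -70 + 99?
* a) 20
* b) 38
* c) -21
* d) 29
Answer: d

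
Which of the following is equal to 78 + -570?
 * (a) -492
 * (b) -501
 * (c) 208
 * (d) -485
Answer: a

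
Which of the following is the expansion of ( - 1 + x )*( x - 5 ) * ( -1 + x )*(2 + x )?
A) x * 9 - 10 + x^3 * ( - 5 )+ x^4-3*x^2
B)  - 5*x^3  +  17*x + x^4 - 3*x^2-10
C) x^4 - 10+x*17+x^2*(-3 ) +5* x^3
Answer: B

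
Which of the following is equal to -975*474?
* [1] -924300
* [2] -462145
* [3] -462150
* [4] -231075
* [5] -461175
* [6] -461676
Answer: 3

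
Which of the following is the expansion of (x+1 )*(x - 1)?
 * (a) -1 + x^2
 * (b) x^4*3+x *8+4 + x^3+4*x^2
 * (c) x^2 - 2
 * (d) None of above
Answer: a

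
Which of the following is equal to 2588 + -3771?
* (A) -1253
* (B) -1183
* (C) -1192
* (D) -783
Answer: B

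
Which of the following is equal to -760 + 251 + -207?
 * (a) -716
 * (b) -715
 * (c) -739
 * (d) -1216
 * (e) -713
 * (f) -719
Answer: a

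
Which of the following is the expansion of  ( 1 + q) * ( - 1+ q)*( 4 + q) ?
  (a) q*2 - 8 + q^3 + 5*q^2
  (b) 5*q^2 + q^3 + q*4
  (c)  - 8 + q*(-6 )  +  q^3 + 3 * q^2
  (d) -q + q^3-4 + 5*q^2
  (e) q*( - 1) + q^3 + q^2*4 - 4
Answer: e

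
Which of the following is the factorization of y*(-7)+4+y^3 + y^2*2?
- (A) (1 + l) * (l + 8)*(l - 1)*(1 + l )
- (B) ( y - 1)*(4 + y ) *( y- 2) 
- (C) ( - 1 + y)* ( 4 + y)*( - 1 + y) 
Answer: C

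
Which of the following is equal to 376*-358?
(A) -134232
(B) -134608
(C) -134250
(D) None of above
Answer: B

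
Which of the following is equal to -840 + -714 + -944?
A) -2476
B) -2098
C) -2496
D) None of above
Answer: D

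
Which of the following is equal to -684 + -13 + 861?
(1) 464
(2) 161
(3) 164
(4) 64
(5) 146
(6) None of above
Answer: 3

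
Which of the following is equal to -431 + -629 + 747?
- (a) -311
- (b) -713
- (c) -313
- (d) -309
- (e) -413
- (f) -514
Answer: c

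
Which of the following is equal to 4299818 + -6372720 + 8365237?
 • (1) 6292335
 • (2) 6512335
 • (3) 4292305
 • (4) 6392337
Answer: 1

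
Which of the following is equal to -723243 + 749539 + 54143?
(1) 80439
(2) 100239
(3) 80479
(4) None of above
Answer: 1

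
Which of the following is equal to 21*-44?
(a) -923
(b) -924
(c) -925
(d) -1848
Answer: b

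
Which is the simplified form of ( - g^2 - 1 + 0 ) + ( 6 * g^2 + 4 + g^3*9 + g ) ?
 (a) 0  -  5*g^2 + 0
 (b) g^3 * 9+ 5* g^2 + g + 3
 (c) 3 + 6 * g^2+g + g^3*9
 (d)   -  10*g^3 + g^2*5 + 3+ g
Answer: b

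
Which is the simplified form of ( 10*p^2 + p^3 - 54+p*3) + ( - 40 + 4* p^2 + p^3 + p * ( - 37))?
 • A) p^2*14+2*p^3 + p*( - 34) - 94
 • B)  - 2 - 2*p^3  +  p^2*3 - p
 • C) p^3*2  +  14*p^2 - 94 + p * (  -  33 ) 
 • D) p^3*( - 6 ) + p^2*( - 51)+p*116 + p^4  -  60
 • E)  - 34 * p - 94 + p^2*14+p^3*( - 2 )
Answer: A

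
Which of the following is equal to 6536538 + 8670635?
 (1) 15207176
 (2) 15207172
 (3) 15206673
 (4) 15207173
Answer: 4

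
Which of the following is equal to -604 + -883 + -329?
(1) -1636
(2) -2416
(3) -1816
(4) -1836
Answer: 3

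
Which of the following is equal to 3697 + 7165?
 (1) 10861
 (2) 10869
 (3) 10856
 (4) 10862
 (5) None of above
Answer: 4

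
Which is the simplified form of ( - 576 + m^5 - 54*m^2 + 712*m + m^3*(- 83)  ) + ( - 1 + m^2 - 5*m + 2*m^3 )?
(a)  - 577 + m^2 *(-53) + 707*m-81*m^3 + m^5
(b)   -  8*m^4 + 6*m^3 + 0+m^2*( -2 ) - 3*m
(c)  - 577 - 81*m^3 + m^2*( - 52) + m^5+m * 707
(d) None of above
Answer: a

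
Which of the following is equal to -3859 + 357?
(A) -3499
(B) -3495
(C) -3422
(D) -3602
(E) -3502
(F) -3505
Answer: E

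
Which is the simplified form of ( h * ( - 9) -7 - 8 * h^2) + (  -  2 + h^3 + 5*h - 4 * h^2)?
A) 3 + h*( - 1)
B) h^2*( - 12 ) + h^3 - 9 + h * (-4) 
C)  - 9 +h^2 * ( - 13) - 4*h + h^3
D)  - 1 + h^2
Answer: B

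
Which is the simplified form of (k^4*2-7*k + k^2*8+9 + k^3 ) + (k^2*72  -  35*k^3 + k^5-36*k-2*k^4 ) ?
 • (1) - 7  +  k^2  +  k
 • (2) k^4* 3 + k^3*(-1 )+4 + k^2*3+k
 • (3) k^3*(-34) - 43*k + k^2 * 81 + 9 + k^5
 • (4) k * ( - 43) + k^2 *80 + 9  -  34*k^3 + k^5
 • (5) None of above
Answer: 4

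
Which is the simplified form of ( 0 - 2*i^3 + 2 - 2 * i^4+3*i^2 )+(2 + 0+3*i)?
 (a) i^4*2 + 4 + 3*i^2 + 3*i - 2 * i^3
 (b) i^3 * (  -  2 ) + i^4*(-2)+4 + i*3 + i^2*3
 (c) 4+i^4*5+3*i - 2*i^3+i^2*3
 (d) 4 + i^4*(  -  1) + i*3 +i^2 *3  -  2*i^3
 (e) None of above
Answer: b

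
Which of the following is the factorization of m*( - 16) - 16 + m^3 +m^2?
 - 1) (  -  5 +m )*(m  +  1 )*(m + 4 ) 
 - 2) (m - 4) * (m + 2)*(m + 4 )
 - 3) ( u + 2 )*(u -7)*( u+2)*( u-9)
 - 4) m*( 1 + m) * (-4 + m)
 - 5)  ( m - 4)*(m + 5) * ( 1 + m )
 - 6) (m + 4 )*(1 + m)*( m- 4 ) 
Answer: 6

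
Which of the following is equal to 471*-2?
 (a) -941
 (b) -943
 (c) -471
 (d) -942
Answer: d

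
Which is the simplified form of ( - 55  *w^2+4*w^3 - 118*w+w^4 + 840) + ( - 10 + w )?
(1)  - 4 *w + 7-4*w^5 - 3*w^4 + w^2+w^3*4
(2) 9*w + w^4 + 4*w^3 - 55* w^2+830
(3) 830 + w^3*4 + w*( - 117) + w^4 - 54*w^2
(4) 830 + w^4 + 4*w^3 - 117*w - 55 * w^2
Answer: 4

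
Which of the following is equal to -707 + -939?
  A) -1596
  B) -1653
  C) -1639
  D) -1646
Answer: D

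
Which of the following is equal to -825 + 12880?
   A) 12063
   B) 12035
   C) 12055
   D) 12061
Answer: C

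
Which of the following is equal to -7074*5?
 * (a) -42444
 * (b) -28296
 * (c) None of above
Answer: c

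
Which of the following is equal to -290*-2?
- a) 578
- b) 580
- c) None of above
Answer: b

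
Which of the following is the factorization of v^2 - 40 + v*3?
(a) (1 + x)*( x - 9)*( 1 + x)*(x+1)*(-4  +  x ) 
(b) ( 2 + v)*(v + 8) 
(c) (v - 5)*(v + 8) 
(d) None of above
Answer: c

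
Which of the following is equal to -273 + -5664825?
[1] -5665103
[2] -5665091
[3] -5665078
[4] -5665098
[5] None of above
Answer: 4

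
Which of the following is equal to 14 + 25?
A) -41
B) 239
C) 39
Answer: C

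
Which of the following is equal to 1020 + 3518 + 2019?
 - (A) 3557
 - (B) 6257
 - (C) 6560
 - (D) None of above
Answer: D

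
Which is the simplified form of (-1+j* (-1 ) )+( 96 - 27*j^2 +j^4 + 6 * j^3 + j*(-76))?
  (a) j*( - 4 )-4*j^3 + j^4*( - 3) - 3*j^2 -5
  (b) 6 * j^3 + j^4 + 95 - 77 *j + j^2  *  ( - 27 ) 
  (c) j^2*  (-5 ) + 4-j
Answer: b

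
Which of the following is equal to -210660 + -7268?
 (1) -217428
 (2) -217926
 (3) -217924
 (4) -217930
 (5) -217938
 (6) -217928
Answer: 6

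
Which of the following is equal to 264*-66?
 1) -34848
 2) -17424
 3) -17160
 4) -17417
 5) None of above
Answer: 2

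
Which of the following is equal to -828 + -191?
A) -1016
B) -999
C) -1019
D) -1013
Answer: C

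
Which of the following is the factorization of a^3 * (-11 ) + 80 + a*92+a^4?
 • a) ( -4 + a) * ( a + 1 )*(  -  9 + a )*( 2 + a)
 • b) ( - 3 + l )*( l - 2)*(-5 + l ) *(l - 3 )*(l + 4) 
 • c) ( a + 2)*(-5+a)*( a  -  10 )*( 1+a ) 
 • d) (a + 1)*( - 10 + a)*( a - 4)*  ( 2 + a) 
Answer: d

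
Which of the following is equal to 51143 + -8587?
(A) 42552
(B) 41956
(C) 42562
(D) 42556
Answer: D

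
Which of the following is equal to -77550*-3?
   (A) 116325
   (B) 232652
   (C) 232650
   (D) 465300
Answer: C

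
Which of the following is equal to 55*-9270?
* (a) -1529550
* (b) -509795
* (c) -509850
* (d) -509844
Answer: c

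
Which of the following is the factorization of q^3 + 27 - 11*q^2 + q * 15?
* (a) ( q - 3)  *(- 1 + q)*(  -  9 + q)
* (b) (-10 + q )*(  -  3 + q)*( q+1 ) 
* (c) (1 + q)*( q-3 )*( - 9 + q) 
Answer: c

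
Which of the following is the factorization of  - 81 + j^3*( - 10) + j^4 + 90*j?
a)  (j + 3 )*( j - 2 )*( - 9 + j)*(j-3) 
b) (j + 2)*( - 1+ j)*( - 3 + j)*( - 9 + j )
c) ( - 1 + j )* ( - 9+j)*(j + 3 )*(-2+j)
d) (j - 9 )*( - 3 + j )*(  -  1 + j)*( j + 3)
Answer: d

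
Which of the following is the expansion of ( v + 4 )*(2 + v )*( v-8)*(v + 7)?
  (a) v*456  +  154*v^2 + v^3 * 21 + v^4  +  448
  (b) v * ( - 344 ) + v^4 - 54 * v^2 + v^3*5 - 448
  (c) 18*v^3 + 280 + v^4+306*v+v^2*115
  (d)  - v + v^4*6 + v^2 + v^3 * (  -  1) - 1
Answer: b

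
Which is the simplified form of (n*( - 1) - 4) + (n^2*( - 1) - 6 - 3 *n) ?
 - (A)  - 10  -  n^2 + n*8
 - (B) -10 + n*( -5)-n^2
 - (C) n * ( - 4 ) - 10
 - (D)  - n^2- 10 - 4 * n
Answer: D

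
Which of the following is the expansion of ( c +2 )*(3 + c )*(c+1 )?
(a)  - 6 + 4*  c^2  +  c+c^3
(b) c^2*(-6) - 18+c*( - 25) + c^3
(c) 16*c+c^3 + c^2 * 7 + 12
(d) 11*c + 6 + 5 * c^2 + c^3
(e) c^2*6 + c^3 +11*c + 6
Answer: e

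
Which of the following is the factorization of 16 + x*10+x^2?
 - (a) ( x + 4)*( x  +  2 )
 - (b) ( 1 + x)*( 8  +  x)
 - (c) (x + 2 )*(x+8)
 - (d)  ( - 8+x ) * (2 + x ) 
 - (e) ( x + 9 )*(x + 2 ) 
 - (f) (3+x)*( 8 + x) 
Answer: c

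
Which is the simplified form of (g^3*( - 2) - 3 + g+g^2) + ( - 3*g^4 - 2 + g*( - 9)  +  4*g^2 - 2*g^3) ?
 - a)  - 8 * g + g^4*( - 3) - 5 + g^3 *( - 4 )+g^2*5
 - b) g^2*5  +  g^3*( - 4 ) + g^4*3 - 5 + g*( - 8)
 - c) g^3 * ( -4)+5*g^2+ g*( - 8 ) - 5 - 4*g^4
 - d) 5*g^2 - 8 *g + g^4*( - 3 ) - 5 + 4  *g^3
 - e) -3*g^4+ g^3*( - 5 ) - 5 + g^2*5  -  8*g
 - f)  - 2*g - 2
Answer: a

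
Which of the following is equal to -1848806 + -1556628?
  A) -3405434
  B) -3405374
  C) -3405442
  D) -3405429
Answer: A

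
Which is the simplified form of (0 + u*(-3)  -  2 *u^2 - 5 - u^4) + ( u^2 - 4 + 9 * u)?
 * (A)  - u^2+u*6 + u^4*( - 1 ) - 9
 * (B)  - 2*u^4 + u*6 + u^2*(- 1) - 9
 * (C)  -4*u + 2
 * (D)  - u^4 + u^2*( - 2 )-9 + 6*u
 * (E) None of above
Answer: A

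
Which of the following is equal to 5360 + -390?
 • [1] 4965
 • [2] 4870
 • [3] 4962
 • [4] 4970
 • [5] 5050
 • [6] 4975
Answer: 4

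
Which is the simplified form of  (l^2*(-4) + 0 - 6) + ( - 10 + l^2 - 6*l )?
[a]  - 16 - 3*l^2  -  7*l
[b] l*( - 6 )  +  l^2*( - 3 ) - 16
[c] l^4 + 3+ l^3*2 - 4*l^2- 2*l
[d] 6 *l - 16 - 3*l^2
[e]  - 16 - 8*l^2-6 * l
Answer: b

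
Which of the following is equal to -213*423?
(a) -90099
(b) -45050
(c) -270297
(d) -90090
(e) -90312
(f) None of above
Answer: a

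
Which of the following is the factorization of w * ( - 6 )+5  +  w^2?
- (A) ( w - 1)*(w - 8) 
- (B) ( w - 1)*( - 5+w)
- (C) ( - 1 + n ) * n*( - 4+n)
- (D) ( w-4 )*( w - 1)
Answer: B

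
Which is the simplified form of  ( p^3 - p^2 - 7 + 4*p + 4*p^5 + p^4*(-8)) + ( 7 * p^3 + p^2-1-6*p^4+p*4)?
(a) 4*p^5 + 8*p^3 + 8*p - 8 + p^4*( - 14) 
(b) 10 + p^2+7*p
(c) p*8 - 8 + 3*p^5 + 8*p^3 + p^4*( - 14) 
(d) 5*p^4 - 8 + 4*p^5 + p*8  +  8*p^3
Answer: a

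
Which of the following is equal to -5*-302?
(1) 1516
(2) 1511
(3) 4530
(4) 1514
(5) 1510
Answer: 5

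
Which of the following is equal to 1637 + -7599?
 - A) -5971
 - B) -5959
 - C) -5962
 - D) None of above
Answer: C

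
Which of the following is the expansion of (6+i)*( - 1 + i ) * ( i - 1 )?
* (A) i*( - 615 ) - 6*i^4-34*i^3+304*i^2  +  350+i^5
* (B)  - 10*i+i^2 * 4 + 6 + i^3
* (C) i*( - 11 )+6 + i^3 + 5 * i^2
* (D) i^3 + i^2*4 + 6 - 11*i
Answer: D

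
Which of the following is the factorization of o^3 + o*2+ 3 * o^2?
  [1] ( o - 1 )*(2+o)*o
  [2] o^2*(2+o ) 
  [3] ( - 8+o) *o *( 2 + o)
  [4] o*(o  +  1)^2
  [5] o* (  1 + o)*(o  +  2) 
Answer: 5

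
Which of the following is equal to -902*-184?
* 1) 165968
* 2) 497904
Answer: 1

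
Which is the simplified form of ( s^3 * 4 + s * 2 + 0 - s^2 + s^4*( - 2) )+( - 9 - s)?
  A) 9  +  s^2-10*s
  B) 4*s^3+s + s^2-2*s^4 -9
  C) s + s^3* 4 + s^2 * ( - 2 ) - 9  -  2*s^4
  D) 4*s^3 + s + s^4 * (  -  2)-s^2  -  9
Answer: D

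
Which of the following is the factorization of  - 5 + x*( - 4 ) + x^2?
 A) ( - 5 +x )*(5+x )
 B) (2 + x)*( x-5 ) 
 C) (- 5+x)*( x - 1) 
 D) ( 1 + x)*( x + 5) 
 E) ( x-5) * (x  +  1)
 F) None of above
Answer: E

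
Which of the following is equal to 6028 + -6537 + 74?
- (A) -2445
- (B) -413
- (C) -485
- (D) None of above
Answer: D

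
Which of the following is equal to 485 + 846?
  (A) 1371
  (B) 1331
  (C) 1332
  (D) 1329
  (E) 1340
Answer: B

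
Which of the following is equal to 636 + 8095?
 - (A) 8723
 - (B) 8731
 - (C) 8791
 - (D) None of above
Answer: B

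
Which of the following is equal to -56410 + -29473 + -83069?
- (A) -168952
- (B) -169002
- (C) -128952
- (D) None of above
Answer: A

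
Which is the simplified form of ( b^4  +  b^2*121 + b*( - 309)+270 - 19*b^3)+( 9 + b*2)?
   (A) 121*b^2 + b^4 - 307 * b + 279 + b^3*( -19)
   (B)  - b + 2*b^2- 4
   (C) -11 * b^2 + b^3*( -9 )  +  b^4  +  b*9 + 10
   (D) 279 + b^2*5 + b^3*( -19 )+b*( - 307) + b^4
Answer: A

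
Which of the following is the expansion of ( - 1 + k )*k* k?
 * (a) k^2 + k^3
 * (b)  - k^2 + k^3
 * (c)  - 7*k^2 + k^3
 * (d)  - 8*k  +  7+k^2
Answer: b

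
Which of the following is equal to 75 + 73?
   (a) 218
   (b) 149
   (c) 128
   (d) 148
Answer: d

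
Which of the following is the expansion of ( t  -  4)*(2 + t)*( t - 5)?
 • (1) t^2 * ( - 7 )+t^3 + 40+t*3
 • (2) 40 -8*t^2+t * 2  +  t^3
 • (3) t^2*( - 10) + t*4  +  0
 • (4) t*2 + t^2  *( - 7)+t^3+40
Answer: 4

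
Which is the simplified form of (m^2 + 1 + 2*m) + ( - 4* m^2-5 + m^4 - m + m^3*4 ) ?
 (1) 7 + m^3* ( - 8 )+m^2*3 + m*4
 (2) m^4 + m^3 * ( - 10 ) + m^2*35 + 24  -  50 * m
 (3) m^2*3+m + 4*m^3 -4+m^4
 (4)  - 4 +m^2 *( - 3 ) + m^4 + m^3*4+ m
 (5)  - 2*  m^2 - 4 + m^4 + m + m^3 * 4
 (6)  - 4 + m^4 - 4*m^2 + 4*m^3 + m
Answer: 4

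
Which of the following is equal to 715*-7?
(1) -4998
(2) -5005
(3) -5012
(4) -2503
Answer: 2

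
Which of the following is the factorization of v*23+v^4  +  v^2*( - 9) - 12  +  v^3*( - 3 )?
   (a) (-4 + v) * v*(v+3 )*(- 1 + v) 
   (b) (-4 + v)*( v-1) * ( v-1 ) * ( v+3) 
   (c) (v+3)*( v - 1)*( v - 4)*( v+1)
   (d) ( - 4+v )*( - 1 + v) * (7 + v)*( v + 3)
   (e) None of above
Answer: b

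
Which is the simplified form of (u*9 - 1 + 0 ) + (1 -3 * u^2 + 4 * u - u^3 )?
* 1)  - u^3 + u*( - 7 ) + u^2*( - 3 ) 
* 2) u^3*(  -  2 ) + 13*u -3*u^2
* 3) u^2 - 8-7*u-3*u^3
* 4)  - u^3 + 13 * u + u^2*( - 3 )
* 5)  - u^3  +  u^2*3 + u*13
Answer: 4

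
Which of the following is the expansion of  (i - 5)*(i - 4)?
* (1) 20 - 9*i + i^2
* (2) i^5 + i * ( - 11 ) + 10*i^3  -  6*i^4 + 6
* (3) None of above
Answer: 1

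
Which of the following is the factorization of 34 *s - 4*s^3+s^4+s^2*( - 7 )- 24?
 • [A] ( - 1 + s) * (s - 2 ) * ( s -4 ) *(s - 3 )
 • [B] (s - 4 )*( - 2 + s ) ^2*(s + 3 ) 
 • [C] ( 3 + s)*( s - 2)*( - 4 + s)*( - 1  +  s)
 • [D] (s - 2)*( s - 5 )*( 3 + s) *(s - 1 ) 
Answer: C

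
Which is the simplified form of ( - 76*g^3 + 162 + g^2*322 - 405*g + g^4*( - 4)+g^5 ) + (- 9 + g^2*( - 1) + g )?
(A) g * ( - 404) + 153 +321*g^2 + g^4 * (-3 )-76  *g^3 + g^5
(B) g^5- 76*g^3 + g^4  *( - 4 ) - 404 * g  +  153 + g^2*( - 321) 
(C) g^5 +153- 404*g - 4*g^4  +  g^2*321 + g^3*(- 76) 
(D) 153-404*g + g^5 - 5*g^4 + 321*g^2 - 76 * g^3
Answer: C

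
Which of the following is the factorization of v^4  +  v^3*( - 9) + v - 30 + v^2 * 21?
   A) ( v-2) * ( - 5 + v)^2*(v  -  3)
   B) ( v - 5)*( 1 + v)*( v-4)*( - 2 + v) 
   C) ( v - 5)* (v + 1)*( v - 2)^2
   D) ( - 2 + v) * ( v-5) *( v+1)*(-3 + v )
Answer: D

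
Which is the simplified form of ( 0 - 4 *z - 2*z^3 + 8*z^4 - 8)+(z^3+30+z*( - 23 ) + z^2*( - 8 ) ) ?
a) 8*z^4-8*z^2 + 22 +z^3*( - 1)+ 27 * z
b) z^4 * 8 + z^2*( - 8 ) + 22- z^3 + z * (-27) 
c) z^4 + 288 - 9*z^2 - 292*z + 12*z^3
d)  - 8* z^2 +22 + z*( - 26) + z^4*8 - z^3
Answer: b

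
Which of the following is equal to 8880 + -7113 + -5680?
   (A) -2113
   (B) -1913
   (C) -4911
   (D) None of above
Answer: D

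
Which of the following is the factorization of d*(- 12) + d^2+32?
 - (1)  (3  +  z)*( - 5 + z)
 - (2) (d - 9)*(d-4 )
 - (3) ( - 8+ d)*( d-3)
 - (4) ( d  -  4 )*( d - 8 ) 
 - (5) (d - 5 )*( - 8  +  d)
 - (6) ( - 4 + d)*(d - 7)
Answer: 4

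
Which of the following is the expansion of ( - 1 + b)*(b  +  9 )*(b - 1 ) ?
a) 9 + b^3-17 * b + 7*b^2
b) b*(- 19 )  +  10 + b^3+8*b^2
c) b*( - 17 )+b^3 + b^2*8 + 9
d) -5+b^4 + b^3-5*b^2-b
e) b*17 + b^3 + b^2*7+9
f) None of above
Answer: a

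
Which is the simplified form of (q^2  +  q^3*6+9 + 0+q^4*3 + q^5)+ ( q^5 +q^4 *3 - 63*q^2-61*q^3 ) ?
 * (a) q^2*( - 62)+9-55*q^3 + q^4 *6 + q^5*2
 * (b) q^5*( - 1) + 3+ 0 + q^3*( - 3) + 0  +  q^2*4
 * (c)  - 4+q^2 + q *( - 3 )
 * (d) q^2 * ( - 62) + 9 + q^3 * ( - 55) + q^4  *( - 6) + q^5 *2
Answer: a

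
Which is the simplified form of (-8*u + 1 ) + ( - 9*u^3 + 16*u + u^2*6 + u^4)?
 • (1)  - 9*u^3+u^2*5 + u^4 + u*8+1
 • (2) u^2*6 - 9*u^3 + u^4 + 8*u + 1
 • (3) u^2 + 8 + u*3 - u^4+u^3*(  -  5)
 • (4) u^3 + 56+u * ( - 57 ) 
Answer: 2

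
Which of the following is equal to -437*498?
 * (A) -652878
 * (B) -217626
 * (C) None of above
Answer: B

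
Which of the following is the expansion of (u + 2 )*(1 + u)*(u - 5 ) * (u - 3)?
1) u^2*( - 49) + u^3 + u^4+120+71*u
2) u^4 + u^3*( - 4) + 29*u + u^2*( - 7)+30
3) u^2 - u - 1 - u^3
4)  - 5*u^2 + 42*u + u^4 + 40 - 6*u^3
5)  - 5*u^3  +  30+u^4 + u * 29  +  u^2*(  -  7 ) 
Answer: 5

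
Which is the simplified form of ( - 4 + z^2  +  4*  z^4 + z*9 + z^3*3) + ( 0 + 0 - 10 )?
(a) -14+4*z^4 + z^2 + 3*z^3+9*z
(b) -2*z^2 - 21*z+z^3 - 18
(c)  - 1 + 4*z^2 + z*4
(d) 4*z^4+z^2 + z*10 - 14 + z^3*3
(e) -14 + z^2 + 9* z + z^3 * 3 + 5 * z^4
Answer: a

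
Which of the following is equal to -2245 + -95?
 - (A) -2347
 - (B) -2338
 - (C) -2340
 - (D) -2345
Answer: C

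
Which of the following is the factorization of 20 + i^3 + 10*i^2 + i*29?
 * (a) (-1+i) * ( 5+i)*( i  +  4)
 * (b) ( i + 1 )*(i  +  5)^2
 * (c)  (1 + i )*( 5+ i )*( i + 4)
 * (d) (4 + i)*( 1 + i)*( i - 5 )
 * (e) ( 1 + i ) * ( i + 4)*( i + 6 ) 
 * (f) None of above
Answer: c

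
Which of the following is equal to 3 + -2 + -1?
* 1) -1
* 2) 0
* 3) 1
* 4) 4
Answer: 2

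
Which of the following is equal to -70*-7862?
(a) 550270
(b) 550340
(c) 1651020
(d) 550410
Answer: b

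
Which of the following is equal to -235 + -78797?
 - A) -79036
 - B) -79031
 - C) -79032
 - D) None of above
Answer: C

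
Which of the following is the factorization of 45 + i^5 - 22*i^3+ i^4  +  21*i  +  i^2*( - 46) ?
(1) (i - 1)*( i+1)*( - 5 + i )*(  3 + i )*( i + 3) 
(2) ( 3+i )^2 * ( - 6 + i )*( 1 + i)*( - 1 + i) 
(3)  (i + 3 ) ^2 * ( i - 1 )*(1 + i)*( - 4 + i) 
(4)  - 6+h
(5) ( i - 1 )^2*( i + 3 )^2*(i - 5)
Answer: 1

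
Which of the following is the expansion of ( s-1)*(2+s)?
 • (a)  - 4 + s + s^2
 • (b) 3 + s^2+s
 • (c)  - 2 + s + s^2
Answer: c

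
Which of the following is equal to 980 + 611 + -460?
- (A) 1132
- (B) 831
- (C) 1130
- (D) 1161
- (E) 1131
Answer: E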